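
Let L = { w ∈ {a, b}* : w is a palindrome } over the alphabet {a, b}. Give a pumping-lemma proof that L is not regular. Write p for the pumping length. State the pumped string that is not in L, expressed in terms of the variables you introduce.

a^{p+k} b a^p

Toward a contradiction, assume L is regular with pumping length p.
Take w = a^p b a^p, a palindrome of length 2p+1 ≥ p.
Write w = xyz as guaranteed by the lemma, with |xy| ≤ p and |y| ≥ 1.
The first p characters of w are a's, so xy (and hence y) consists only of a's. Write y = a^k, 1 ≤ k ≤ p.
Pump with i = 2: xy^2z = a^{p+k} b a^p. Its reverse is a^p b a^{p+k}, which differs from xy^2z since k ≥ 1. So xy^2z is not a palindrome and xy^2z ∉ L.
This is a contradiction; hence L is not regular.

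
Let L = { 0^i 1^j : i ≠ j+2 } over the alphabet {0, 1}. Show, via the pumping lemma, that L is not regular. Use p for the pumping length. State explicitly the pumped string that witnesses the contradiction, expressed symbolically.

Assume L is regular; let p be its pumping constant.
Choose w = 0^p 1^{p+p!-2}. Since p ≠ (p+p!-2)+2 = p+p!, w ∈ L; and |w| ≥ p.
The pumping lemma gives a decomposition w = xyz where |xy| ≤ p and |y| > 0.
Because |xy| ≤ p and w begins with p copies of 0, we have y = 0^k with 1 ≤ k ≤ p.
Since 1 ≤ k ≤ p, k divides p!; set t = 1 + p!/k. Then xy^t z has p + (p!/k)·k = p + p! copies of 0. Now the 0-count is p+p! and (1-count)+2 = (p+p!-2)+2 = p+p!, so i ≠ j+2 fails. So xy^t z = 0^{p+p!} 1^{p+p!-2} ∉ L.
This is a contradiction; hence L is not regular.

0^{p+p!} 1^{p+p!-2}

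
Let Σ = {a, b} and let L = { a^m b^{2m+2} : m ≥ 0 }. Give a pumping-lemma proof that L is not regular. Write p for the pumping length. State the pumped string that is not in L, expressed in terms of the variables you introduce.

a^{p+k} b^{2p+2}

Suppose for contradiction that L is regular, and let p be the pumping length.
Let w = a^p b^{2p+2} ∈ L; note |w| = 3p+2 ≥ p.
By the pumping lemma, w = xyz with |xy| ≤ p and y is nonempty.
The first p characters of w are a's, so xy (and hence y) consists only of a's. Write y = a^k, 1 ≤ k ≤ p.
Pump with i = 2: xy^2z = a^{p+k} b^{2p+2}. For this to lie in L we would need 2p+2 = 2(p+k)+2, which forces k = 0. But k ≥ 1, so xy^2z ∉ L.
Contradiction. Therefore L is not regular.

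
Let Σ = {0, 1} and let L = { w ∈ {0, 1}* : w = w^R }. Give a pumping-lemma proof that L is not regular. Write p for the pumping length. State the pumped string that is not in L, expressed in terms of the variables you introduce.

Suppose for contradiction that L is regular, and let p be the pumping length.
Take w = 0^p 1 0^p, a palindrome of length 2p+1 ≥ p.
Write w = xyz as guaranteed by the lemma, with |xy| ≤ p and |y| ≥ 1.
Because |xy| ≤ p and w begins with p copies of 0, we have y = 0^k with 1 ≤ k ≤ p.
Pump with i = 2: xy^2z = 0^{p+k} 1 0^p. Its reverse is 0^p 1 0^{p+k}, which differs from xy^2z since k ≥ 1. So xy^2z is not a palindrome and xy^2z ∉ L.
Contradiction. Therefore L is not regular.

0^{p+k} 1 0^p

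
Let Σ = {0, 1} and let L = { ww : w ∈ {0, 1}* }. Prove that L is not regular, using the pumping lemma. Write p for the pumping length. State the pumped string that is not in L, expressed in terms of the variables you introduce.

Assume L is regular. Let p be the pumping length given by the pumping lemma.
Take w = 0^p 1^p 0^p 1^p = uu where u = 0^p1^p; then w ∈ L and |w| = 4p ≥ p.
Write w = xyz as guaranteed by the lemma, with |xy| ≤ p and |y| > 0.
The first p characters of w are 0's, so xy (and hence y) consists only of 0's. Write y = 0^k, 1 ≤ k ≤ p.
Pump with i = 2: xy^2z = 0^{p+k} 1^p 0^p 1^p, of length 4p+k. Suppose this equals vv. The string starts with 0 and ends with 1, so v does too; thus the boundary between the two copies of v is a 1→0 transition. There is exactly one such transition, at position 2p+k, so |v| = 2p+k and |vv| = 4p+2k ≠ 4p+k since k ≥ 1. So xy^2z ∉ L.
This contradicts the pumping lemma, so L is not regular.

0^{p+k} 1^p 0^p 1^p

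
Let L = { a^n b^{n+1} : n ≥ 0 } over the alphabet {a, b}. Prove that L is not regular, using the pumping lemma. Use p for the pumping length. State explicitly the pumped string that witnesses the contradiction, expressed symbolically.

a^{p+k} b^{p+1}

Toward a contradiction, assume L is regular with pumping length p.
Let w = a^p b^{p+1} ∈ L; note |w| = 2p+1 ≥ p.
Write w = xyz as guaranteed by the lemma, with |xy| ≤ p and y is nonempty.
The first p characters of w are a's, so xy (and hence y) consists only of a's. Write y = a^k, 1 ≤ k ≤ p.
Pump with i = 2: xy^2z = a^{p+k} b^{p+1}. For this to lie in L we would need p+1 = (p+k)+1, which forces k = 0. But k ≥ 1, so xy^2z ∉ L.
This contradicts the pumping lemma, so L is not regular.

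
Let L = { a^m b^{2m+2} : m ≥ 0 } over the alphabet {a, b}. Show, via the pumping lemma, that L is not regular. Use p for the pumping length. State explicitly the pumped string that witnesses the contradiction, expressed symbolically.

a^{p+k} b^{2p+2}

Toward a contradiction, assume L is regular with pumping length p.
Take w = a^p b^{2p+2}. Then w ∈ L and |w| = 3p+2 ≥ p.
By the pumping lemma, w = xyz with |xy| ≤ p and y is nonempty.
Because |xy| ≤ p and w begins with p copies of a, we have y = a^k with 1 ≤ k ≤ p.
Pump with i = 2: xy^2z = a^{p+k} b^{2p+2}. For this to lie in L we would need 2p+2 = 2(p+k)+2, which forces k = 0. But k ≥ 1, so xy^2z ∉ L.
This contradicts the pumping lemma, so L is not regular.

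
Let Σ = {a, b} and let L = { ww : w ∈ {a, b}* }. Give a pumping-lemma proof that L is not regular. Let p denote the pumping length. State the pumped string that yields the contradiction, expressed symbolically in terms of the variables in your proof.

Assume L is regular; let p be its pumping constant.
Take w = a^p b^p a^p b^p = uu where u = a^pb^p; then w ∈ L and |w| = 4p ≥ p.
By the pumping lemma, w = xyz with |xy| ≤ p and y is nonempty.
Because |xy| ≤ p and w begins with p copies of a, we have y = a^k with 1 ≤ k ≤ p.
Pump with i = 2: xy^2z = a^{p+k} b^p a^p b^p, of length 4p+k. Suppose this equals vv. The string starts with a and ends with b, so v does too; thus the boundary between the two copies of v is a b→a transition. There is exactly one such transition, at position 2p+k, so |v| = 2p+k and |vv| = 4p+2k ≠ 4p+k since k ≥ 1. So xy^2z ∉ L.
This is a contradiction; hence L is not regular.

a^{p+k} b^p a^p b^p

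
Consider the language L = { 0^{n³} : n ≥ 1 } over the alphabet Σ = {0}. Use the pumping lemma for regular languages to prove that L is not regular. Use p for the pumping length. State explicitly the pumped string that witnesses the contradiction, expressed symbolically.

0^{p³+k}

Assume L is regular; let p be its pumping constant.
Take w = 0^{p³} ∈ L with |w| = p³ ≥ p.
The pumping lemma gives a decomposition w = xyz where |xy| ≤ p and |y| > 0.
Then y = 0^k for some k with 1 ≤ k ≤ p.
Pump with i = 2: xy^2z = 0^{p³+k}. Since 1 ≤ k ≤ p, p³ < p³+k ≤ p³+p < p³+3p²+3p+1 = (p+1)³, so p³+k is not a perfect cube. So xy^2z ∉ L.
This is a contradiction; hence L is not regular.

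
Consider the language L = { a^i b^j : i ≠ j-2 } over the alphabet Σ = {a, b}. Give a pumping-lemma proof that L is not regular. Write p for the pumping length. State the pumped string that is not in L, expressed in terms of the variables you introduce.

a^{p+p!} b^{p+p!+2}

Assume L is regular. Let p be the pumping length given by the pumping lemma.
Choose w = a^p b^{p+p!+2}. Since p ≠ (p+p!+2)-2 = p+p!, w ∈ L; and |w| ≥ p.
Write w = xyz as guaranteed by the lemma, with |xy| ≤ p and |y| > 0.
Since the first p symbols of w are all a's and |xy| ≤ p, y lies entirely in the leading a-block: y = a^k for some k with 1 ≤ k ≤ p.
Since 1 ≤ k ≤ p, k divides p!; set t = 1 + p!/k. Then xy^t z has p + (p!/k)·k = p + p! copies of a. Now the a-count is p+p! and (b-count)-2 = (p+p!+2)-2 = p+p!, so i ≠ j-2 fails. So xy^t z = a^{p+p!} b^{p+p!+2} ∉ L.
This contradicts the pumping lemma, so L is not regular.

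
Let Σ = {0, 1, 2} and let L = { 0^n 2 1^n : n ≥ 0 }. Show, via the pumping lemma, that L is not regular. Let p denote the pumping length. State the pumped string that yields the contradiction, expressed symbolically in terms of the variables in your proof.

0^{p+k} 2 1^p

Assume L is regular; let p be its pumping constant.
Take w = 0^p 2 1^p ∈ L with |w| = 2p+1 ≥ p.
The pumping lemma gives a decomposition w = xyz where |xy| ≤ p and y is nonempty.
Since the first p symbols of w are all 0's and |xy| ≤ p, y lies entirely in the leading 0-block: y = 0^k for some k with 1 ≤ k ≤ p.
Pump with i = 2: xy^2z = 0^{p+k} 2 1^p, which would require p+k = p. But k ≥ 1, so xy^2z ∉ L.
This is a contradiction; hence L is not regular.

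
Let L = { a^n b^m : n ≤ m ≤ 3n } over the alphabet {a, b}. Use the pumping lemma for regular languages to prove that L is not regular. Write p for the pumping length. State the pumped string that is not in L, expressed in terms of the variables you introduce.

Suppose for contradiction that L is regular, and let p be the pumping length.
Take w = a^p b^p ∈ L (since p ≤ p ≤ 3p), with |w| = 2p ≥ p.
By the pumping lemma, w = xyz with |xy| ≤ p and y is nonempty.
Since the first p symbols of w are all a's and |xy| ≤ p, y lies entirely in the leading a-block: y = a^k for some k with 1 ≤ k ≤ p.
Pump with i = 2: xy^2z = a^{p+k} b^p. Now n = p+k > p = m, so the condition n ≤ m fails. Thus xy^2z ∉ L.
Contradiction. Therefore L is not regular.

a^{p+k} b^p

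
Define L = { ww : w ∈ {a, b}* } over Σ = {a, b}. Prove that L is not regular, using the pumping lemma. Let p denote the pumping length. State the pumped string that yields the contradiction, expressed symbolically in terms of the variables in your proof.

Suppose for contradiction that L is regular, and let p be the pumping length.
Take w = a^p b^p a^p b^p = uu where u = a^pb^p; then w ∈ L and |w| = 4p ≥ p.
By the pumping lemma, w = xyz with |xy| ≤ p and y is nonempty.
Because |xy| ≤ p and w begins with p copies of a, we have y = a^k with 1 ≤ k ≤ p.
Pump with i = 2: xy^2z = a^{p+k} b^p a^p b^p, of length 4p+k. Suppose this equals vv. The string starts with a and ends with b, so v does too; thus the boundary between the two copies of v is a b→a transition. There is exactly one such transition, at position 2p+k, so |v| = 2p+k and |vv| = 4p+2k ≠ 4p+k since k ≥ 1. So xy^2z ∉ L.
Contradiction. Therefore L is not regular.

a^{p+k} b^p a^p b^p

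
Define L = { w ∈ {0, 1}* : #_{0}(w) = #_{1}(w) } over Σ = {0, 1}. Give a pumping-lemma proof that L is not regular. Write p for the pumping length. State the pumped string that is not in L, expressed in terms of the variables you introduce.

Assume L is regular; let p be its pumping constant.
Choose w = 0^p 1^p ∈ L with |w| = 2p ≥ p.
Write w = xyz as guaranteed by the lemma, with |xy| ≤ p and y is nonempty.
The first p characters of w are 0's, so xy (and hence y) consists only of 0's. Write y = 0^k, 1 ≤ k ≤ p.
Pump with i = 2: xy^2z = 0^{p+k} 1^p has p+k occurrences of 0 but only p of 1. Since k ≥ 1 the counts differ, so xy^2z ∉ L.
Contradiction. Therefore L is not regular.

0^{p+k} 1^p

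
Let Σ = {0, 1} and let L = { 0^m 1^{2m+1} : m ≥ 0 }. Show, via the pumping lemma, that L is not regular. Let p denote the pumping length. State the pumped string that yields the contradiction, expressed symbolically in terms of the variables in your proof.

0^{p+k} 1^{2p+1}

Assume L is regular; let p be its pumping constant.
Let w = 0^p 1^{2p+1} ∈ L; note |w| = 3p+1 ≥ p.
Write w = xyz as guaranteed by the lemma, with |xy| ≤ p and |y| > 0.
The first p characters of w are 0's, so xy (and hence y) consists only of 0's. Write y = 0^k, 1 ≤ k ≤ p.
Pump with i = 2: xy^2z = 0^{p+k} 1^{2p+1}. For this to lie in L we would need 2p+1 = 2(p+k)+1, which forces k = 0. But k ≥ 1, so xy^2z ∉ L.
Contradiction. Therefore L is not regular.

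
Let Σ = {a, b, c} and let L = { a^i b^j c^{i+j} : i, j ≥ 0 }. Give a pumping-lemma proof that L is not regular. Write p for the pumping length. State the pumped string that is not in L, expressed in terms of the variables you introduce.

a^{p+k} b^p c^{2p}

Suppose for contradiction that L is regular, and let p be the pumping length.
Take w = a^p b^p c^{2p} ∈ L (with i=j=p, i+j=2p), |w| = 4p ≥ p.
By the pumping lemma, w = xyz with |xy| ≤ p and |y| > 0.
Because |xy| ≤ p and w begins with p copies of a, we have y = a^k with 1 ≤ k ≤ p.
Consider xy^2z = a^{p+k} b^p c^{2p}. Now the a- and b-counts sum to 2p+k, but the c-count is 2p ≠ 2p+k. So xy^2z ∉ L.
Contradiction. Therefore L is not regular.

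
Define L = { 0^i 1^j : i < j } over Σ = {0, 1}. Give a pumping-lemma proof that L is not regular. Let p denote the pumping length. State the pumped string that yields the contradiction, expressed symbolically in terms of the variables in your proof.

Toward a contradiction, assume L is regular with pumping length p.
Choose w = 0^p 1^{p+1} ∈ L, with |w| = 2p+1 ≥ p.
Write w = xyz as guaranteed by the lemma, with |xy| ≤ p and y is nonempty.
The first p characters of w are 0's, so xy (and hence y) consists only of 0's. Write y = 0^k, 1 ≤ k ≤ p.
Consider xy^2z = 0^{p+k} 1^{p+1}. Since k ≥ 1, the 0-count p+k is at least p+1, so i < j fails; thus xy^2z ∉ L.
This contradicts the pumping lemma, so L is not regular.

0^{p+k} 1^{p+1}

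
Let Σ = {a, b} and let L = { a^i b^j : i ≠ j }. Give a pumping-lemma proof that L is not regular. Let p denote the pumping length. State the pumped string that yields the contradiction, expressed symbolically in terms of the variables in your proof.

a^{p+p!} b^{p+p!}

Assume L is regular; let p be its pumping constant.
Choose w = a^p b^{p+p!}. Since p ≠ p+p!, w ∈ L; and |w| ≥ p.
By the pumping lemma, w = xyz with |xy| ≤ p and |y| ≥ 1.
Because |xy| ≤ p and w begins with p copies of a, we have y = a^k with 1 ≤ k ≤ p.
Since 1 ≤ k ≤ p, k divides p!; set t = 1 + p!/k. Then xy^t z has p + (p!/k)·k = p + p! copies of a. Now the a-count equals the b-count, so i ≠ j fails. So xy^t z = a^{p+p!} b^{p+p!} ∉ L.
This is a contradiction; hence L is not regular.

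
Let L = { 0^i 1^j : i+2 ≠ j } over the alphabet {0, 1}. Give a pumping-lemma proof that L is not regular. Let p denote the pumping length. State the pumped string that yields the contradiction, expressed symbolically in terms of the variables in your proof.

Toward a contradiction, assume L is regular with pumping length p.
Choose w = 0^p 1^{p+p!+2}. Since p ≠ (p+p!+2)-2 = p+p!, w ∈ L; and |w| ≥ p.
The pumping lemma gives a decomposition w = xyz where |xy| ≤ p and |y| ≥ 1.
Because |xy| ≤ p and w begins with p copies of 0, we have y = 0^k with 1 ≤ k ≤ p.
Since 1 ≤ k ≤ p, k divides p!; set t = 1 + p!/k. Then xy^t z has p + (p!/k)·k = p + p! copies of 0. Now the 0-count is p+p! and (1-count)-2 = (p+p!+2)-2 = p+p!, so i+2 ≠ j fails. So xy^t z = 0^{p+p!} 1^{p+p!+2} ∉ L.
This is a contradiction; hence L is not regular.

0^{p+p!} 1^{p+p!+2}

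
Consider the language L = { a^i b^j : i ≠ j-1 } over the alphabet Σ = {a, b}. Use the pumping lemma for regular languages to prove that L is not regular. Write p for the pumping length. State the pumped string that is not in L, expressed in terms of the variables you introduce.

Assume L is regular; let p be its pumping constant.
Choose w = a^p b^{p+p!+1}. Since p ≠ (p+p!+1)-1 = p+p!, w ∈ L; and |w| ≥ p.
By the pumping lemma, w = xyz with |xy| ≤ p and y is nonempty.
Because |xy| ≤ p and w begins with p copies of a, we have y = a^k with 1 ≤ k ≤ p.
Since 1 ≤ k ≤ p, k divides p!; set t = 1 + p!/k. Then xy^t z has p + (p!/k)·k = p + p! copies of a. Now the a-count is p+p! and (b-count)-1 = (p+p!+1)-1 = p+p!, so i ≠ j-1 fails. So xy^t z = a^{p+p!} b^{p+p!+1} ∉ L.
Contradiction. Therefore L is not regular.

a^{p+p!} b^{p+p!+1}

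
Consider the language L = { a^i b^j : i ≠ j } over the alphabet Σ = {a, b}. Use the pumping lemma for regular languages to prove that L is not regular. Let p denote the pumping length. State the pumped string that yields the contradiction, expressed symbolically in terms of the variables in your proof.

Assume L is regular; let p be its pumping constant.
Choose w = a^p b^{p+p!}. Since p ≠ p+p!, w ∈ L; and |w| ≥ p.
By the pumping lemma, w = xyz with |xy| ≤ p and |y| ≥ 1.
Since the first p symbols of w are all a's and |xy| ≤ p, y lies entirely in the leading a-block: y = a^k for some k with 1 ≤ k ≤ p.
Since 1 ≤ k ≤ p, k divides p!; set t = 1 + p!/k. Then xy^t z has p + (p!/k)·k = p + p! copies of a. Now the a-count equals the b-count, so i ≠ j fails. So xy^t z = a^{p+p!} b^{p+p!} ∉ L.
This is a contradiction; hence L is not regular.

a^{p+p!} b^{p+p!}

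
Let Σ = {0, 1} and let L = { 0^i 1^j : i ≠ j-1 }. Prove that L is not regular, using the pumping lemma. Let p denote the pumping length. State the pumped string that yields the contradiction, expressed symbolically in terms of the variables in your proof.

0^{p+p!} 1^{p+p!+1}

Suppose for contradiction that L is regular, and let p be the pumping length.
Choose w = 0^p 1^{p+p!+1}. Since p ≠ (p+p!+1)-1 = p+p!, w ∈ L; and |w| ≥ p.
The pumping lemma gives a decomposition w = xyz where |xy| ≤ p and |y| > 0.
Because |xy| ≤ p and w begins with p copies of 0, we have y = 0^k with 1 ≤ k ≤ p.
Since 1 ≤ k ≤ p, k divides p!; set t = 1 + p!/k. Then xy^t z has p + (p!/k)·k = p + p! copies of 0. Now the 0-count is p+p! and (1-count)-1 = (p+p!+1)-1 = p+p!, so i ≠ j-1 fails. So xy^t z = 0^{p+p!} 1^{p+p!+1} ∉ L.
Contradiction. Therefore L is not regular.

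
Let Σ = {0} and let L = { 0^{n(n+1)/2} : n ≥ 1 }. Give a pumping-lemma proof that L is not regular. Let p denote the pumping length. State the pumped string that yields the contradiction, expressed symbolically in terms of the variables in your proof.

0^{p(p+1)/2+k}

Toward a contradiction, assume L is regular with pumping length p.
Take w = 0^{p(p+1)/2} ∈ L with |w| = p(p+1)/2 ≥ p.
The pumping lemma gives a decomposition w = xyz where |xy| ≤ p and |y| ≥ 1.
Then y = 0^k for some k with 1 ≤ k ≤ p.
Pump with i = 2: xy^2z = 0^{p(p+1)/2+k}. Since 1 ≤ k ≤ p, p(p+1)/2 < p(p+1)/2+k ≤ p(p+1)/2+p < (p+1)(p+2)/2, so p(p+1)/2+k is strictly between consecutive triangular numbers. So xy^2z ∉ L.
Contradiction. Therefore L is not regular.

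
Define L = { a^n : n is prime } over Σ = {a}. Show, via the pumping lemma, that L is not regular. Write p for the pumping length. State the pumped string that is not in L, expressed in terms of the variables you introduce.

a^{q(1+k)}

Assume L is regular; let p be its pumping constant.
Let q be a prime with q ≥ p+2 (infinitely many primes exist), and take w = a^q ∈ L with |w| = q ≥ p.
Write w = xyz as guaranteed by the lemma, with |xy| ≤ p and y is nonempty.
Then y = a^k for some k with 1 ≤ k ≤ p.
Since 1 ≤ k ≤ p, |xz| = q-k. Pump with i = q+1: |xy^{q+1}z| = (q-k)+(q+1)k = q+qk = q(1+k), which is composite (both factors ≥ 2). So xy^{q+1}z = a^{q(1+k)} ∉ L.
This contradicts the pumping lemma, so L is not regular.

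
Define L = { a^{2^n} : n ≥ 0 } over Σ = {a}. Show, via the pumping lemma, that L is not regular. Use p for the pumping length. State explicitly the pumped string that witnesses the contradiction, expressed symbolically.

a^{2^p+k}

Assume L is regular. Let p be the pumping length given by the pumping lemma.
Take w = a^{2^p} ∈ L with |w| = 2^p ≥ p.
Write w = xyz as guaranteed by the lemma, with |xy| ≤ p and |y| ≥ 1.
Then y = a^k for some k with 1 ≤ k ≤ p.
Pump with i = 2: xy^2z = a^{2^p+k}. Since 1 ≤ k ≤ p < 2^p, we have 2^p < 2^p+k < 2^{p+1}, so 2^p+k is not a power of 2. So xy^2z ∉ L.
Contradiction. Therefore L is not regular.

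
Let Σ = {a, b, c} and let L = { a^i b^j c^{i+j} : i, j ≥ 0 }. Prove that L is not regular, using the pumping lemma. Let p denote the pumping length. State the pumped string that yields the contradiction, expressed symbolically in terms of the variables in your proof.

a^{p+k} b^p c^{2p}

Assume L is regular; let p be its pumping constant.
Take w = a^p b^p c^{2p} ∈ L (with i=j=p, i+j=2p), |w| = 4p ≥ p.
Write w = xyz as guaranteed by the lemma, with |xy| ≤ p and |y| > 0.
Since the first p symbols of w are all a's and |xy| ≤ p, y lies entirely in the leading a-block: y = a^k for some k with 1 ≤ k ≤ p.
Consider xy^2z = a^{p+k} b^p c^{2p}. Now the a- and b-counts sum to 2p+k, but the c-count is 2p ≠ 2p+k. So xy^2z ∉ L.
This is a contradiction; hence L is not regular.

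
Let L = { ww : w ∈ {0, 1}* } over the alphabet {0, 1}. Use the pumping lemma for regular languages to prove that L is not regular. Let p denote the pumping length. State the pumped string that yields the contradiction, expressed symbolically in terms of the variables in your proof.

0^{p+k} 1^p 0^p 1^p

Assume L is regular. Let p be the pumping length given by the pumping lemma.
Take w = 0^p 1^p 0^p 1^p = uu where u = 0^p1^p; then w ∈ L and |w| = 4p ≥ p.
The pumping lemma gives a decomposition w = xyz where |xy| ≤ p and |y| > 0.
Because |xy| ≤ p and w begins with p copies of 0, we have y = 0^k with 1 ≤ k ≤ p.
Pump with i = 2: xy^2z = 0^{p+k} 1^p 0^p 1^p, of length 4p+k. Suppose this equals vv. The string starts with 0 and ends with 1, so v does too; thus the boundary between the two copies of v is a 1→0 transition. There is exactly one such transition, at position 2p+k, so |v| = 2p+k and |vv| = 4p+2k ≠ 4p+k since k ≥ 1. So xy^2z ∉ L.
This contradicts the pumping lemma, so L is not regular.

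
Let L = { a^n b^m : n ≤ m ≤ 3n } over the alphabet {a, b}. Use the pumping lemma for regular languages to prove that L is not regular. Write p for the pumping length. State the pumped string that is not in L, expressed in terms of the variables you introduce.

a^{p+k} b^p

Assume L is regular. Let p be the pumping length given by the pumping lemma.
Take w = a^p b^p ∈ L (since p ≤ p ≤ 3p), with |w| = 2p ≥ p.
Write w = xyz as guaranteed by the lemma, with |xy| ≤ p and |y| ≥ 1.
Since the first p symbols of w are all a's and |xy| ≤ p, y lies entirely in the leading a-block: y = a^k for some k with 1 ≤ k ≤ p.
Pump with i = 2: xy^2z = a^{p+k} b^p. Now n = p+k > p = m, so the condition n ≤ m fails. Thus xy^2z ∉ L.
This is a contradiction; hence L is not regular.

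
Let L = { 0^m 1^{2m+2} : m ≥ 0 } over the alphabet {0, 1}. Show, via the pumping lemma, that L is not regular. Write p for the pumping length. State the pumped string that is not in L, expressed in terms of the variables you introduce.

0^{p+k} 1^{2p+2}

Assume L is regular; let p be its pumping constant.
Let w = 0^p 1^{2p+2} ∈ L; note |w| = 3p+2 ≥ p.
The pumping lemma gives a decomposition w = xyz where |xy| ≤ p and y is nonempty.
The first p characters of w are 0's, so xy (and hence y) consists only of 0's. Write y = 0^k, 1 ≤ k ≤ p.
Pump with i = 2: xy^2z = 0^{p+k} 1^{2p+2}. For this to lie in L we would need 2p+2 = 2(p+k)+2, which forces k = 0. But k ≥ 1, so xy^2z ∉ L.
This is a contradiction; hence L is not regular.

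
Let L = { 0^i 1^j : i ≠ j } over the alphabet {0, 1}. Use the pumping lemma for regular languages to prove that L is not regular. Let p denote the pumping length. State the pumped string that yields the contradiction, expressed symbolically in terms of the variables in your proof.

Toward a contradiction, assume L is regular with pumping length p.
Choose w = 0^p 1^{p+p!}. Since p ≠ p+p!, w ∈ L; and |w| ≥ p.
By the pumping lemma, w = xyz with |xy| ≤ p and y is nonempty.
The first p characters of w are 0's, so xy (and hence y) consists only of 0's. Write y = 0^k, 1 ≤ k ≤ p.
Since 1 ≤ k ≤ p, k divides p!; set t = 1 + p!/k. Then xy^t z has p + (p!/k)·k = p + p! copies of 0. Now the 0-count equals the 1-count, so i ≠ j fails. So xy^t z = 0^{p+p!} 1^{p+p!} ∉ L.
This is a contradiction; hence L is not regular.

0^{p+p!} 1^{p+p!}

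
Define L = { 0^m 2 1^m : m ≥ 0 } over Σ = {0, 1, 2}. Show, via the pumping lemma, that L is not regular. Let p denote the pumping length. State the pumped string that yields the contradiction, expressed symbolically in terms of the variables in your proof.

0^{p+k} 2 1^p

Assume L is regular; let p be its pumping constant.
Take w = 0^p 2 1^p ∈ L with |w| = 2p+1 ≥ p.
Write w = xyz as guaranteed by the lemma, with |xy| ≤ p and |y| ≥ 1.
Since the first p symbols of w are all 0's and |xy| ≤ p, y lies entirely in the leading 0-block: y = 0^k for some k with 1 ≤ k ≤ p.
Pump with i = 2: xy^2z = 0^{p+k} 2 1^p, which would require p+k = p. But k ≥ 1, so xy^2z ∉ L.
Contradiction. Therefore L is not regular.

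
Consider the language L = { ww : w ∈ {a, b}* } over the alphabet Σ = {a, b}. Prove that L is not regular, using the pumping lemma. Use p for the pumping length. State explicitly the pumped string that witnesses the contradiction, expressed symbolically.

Suppose for contradiction that L is regular, and let p be the pumping length.
Take w = a^p b^p a^p b^p = uu where u = a^pb^p; then w ∈ L and |w| = 4p ≥ p.
Write w = xyz as guaranteed by the lemma, with |xy| ≤ p and |y| ≥ 1.
Since the first p symbols of w are all a's and |xy| ≤ p, y lies entirely in the leading a-block: y = a^k for some k with 1 ≤ k ≤ p.
Pump with i = 2: xy^2z = a^{p+k} b^p a^p b^p, of length 4p+k. Suppose this equals vv. The string starts with a and ends with b, so v does too; thus the boundary between the two copies of v is a b→a transition. There is exactly one such transition, at position 2p+k, so |v| = 2p+k and |vv| = 4p+2k ≠ 4p+k since k ≥ 1. So xy^2z ∉ L.
This contradicts the pumping lemma, so L is not regular.

a^{p+k} b^p a^p b^p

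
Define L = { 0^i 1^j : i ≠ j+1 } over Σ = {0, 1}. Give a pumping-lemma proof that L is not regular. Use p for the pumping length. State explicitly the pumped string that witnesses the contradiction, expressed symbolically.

0^{p+p!} 1^{p+p!-1}

Assume L is regular; let p be its pumping constant.
Choose w = 0^p 1^{p+p!-1}. Since p ≠ (p+p!-1)+1 = p+p!, w ∈ L; and |w| ≥ p.
By the pumping lemma, w = xyz with |xy| ≤ p and y is nonempty.
Since the first p symbols of w are all 0's and |xy| ≤ p, y lies entirely in the leading 0-block: y = 0^k for some k with 1 ≤ k ≤ p.
Since 1 ≤ k ≤ p, k divides p!; set t = 1 + p!/k. Then xy^t z has p + (p!/k)·k = p + p! copies of 0. Now the 0-count is p+p! and (1-count)+1 = (p+p!-1)+1 = p+p!, so i ≠ j+1 fails. So xy^t z = 0^{p+p!} 1^{p+p!-1} ∉ L.
Contradiction. Therefore L is not regular.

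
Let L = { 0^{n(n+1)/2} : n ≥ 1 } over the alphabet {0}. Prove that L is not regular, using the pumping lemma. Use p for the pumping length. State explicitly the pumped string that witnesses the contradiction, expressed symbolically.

0^{p(p+1)/2+k}

Assume L is regular; let p be its pumping constant.
Take w = 0^{p(p+1)/2} ∈ L with |w| = p(p+1)/2 ≥ p.
Write w = xyz as guaranteed by the lemma, with |xy| ≤ p and |y| > 0.
Then y = 0^k for some k with 1 ≤ k ≤ p.
Pump with i = 2: xy^2z = 0^{p(p+1)/2+k}. Since 1 ≤ k ≤ p, p(p+1)/2 < p(p+1)/2+k ≤ p(p+1)/2+p < (p+1)(p+2)/2, so p(p+1)/2+k is strictly between consecutive triangular numbers. So xy^2z ∉ L.
This contradicts the pumping lemma, so L is not regular.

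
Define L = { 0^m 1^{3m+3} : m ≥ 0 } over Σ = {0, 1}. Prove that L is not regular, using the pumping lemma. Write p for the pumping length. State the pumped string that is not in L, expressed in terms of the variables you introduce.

0^{p+k} 1^{3p+3}

Assume L is regular. Let p be the pumping length given by the pumping lemma.
Take w = 0^p 1^{3p+3}. Then w ∈ L and |w| = 4p+3 ≥ p.
Write w = xyz as guaranteed by the lemma, with |xy| ≤ p and y is nonempty.
The first p characters of w are 0's, so xy (and hence y) consists only of 0's. Write y = 0^k, 1 ≤ k ≤ p.
Pump with i = 2: xy^2z = 0^{p+k} 1^{3p+3}. For this to lie in L we would need 3p+3 = 3(p+k)+3, which forces k = 0. But k ≥ 1, so xy^2z ∉ L.
This is a contradiction; hence L is not regular.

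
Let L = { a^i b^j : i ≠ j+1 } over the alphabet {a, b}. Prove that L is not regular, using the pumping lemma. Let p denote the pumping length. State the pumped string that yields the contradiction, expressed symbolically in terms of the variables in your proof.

a^{p+p!} b^{p+p!-1}

Assume L is regular. Let p be the pumping length given by the pumping lemma.
Choose w = a^p b^{p+p!-1}. Since p ≠ (p+p!-1)+1 = p+p!, w ∈ L; and |w| ≥ p.
Write w = xyz as guaranteed by the lemma, with |xy| ≤ p and |y| ≥ 1.
The first p characters of w are a's, so xy (and hence y) consists only of a's. Write y = a^k, 1 ≤ k ≤ p.
Since 1 ≤ k ≤ p, k divides p!; set t = 1 + p!/k. Then xy^t z has p + (p!/k)·k = p + p! copies of a. Now the a-count is p+p! and (b-count)+1 = (p+p!-1)+1 = p+p!, so i ≠ j+1 fails. So xy^t z = a^{p+p!} b^{p+p!-1} ∉ L.
This contradicts the pumping lemma, so L is not regular.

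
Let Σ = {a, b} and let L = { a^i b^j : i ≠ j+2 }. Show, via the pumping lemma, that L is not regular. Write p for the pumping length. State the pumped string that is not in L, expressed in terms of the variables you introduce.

a^{p+p!} b^{p+p!-2}

Suppose for contradiction that L is regular, and let p be the pumping length.
Choose w = a^p b^{p+p!-2}. Since p ≠ (p+p!-2)+2 = p+p!, w ∈ L; and |w| ≥ p.
By the pumping lemma, w = xyz with |xy| ≤ p and y is nonempty.
Because |xy| ≤ p and w begins with p copies of a, we have y = a^k with 1 ≤ k ≤ p.
Since 1 ≤ k ≤ p, k divides p!; set t = 1 + p!/k. Then xy^t z has p + (p!/k)·k = p + p! copies of a. Now the a-count is p+p! and (b-count)+2 = (p+p!-2)+2 = p+p!, so i ≠ j+2 fails. So xy^t z = a^{p+p!} b^{p+p!-2} ∉ L.
This contradicts the pumping lemma, so L is not regular.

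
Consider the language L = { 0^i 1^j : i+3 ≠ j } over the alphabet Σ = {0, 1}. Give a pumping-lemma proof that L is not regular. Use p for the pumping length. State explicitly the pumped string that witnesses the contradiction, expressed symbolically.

Suppose for contradiction that L is regular, and let p be the pumping length.
Choose w = 0^p 1^{p+p!+3}. Since p ≠ (p+p!+3)-3 = p+p!, w ∈ L; and |w| ≥ p.
By the pumping lemma, w = xyz with |xy| ≤ p and |y| > 0.
Because |xy| ≤ p and w begins with p copies of 0, we have y = 0^k with 1 ≤ k ≤ p.
Since 1 ≤ k ≤ p, k divides p!; set t = 1 + p!/k. Then xy^t z has p + (p!/k)·k = p + p! copies of 0. Now the 0-count is p+p! and (1-count)-3 = (p+p!+3)-3 = p+p!, so i+3 ≠ j fails. So xy^t z = 0^{p+p!} 1^{p+p!+3} ∉ L.
This contradicts the pumping lemma, so L is not regular.

0^{p+p!} 1^{p+p!+3}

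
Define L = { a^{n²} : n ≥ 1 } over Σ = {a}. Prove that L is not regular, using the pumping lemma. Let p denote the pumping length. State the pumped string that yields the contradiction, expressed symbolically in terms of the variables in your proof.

a^{p²+k}

Suppose for contradiction that L is regular, and let p be the pumping length.
Take w = a^{p²} ∈ L with |w| = p² ≥ p.
The pumping lemma gives a decomposition w = xyz where |xy| ≤ p and y is nonempty.
Then y = a^k for some k with 1 ≤ k ≤ p.
Pump with i = 2: xy^2z = a^{p²+k}. Since 1 ≤ k ≤ p, p² < p²+k ≤ p²+p < (p+1)², so p²+k lies strictly between consecutive squares and is not a perfect square. So xy^2z ∉ L.
This contradicts the pumping lemma, so L is not regular.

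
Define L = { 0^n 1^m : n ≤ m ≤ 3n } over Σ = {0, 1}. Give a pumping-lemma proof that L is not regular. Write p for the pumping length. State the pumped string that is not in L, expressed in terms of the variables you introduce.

0^{p+k} 1^p

Assume L is regular. Let p be the pumping length given by the pumping lemma.
Take w = 0^p 1^p ∈ L (since p ≤ p ≤ 3p), with |w| = 2p ≥ p.
Write w = xyz as guaranteed by the lemma, with |xy| ≤ p and y is nonempty.
The first p characters of w are 0's, so xy (and hence y) consists only of 0's. Write y = 0^k, 1 ≤ k ≤ p.
Pump with i = 2: xy^2z = 0^{p+k} 1^p. Now n = p+k > p = m, so the condition n ≤ m fails. Thus xy^2z ∉ L.
This contradicts the pumping lemma, so L is not regular.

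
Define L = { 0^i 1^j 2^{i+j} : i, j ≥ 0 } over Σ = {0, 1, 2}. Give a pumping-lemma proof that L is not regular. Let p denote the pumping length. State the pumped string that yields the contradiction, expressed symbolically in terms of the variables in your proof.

0^{p+k} 1^p 2^{2p}

Assume L is regular; let p be its pumping constant.
Take w = 0^p 1^p 2^{2p} ∈ L (with i=j=p, i+j=2p), |w| = 4p ≥ p.
Write w = xyz as guaranteed by the lemma, with |xy| ≤ p and y is nonempty.
The first p characters of w are 0's, so xy (and hence y) consists only of 0's. Write y = 0^k, 1 ≤ k ≤ p.
Consider xy^2z = 0^{p+k} 1^p 2^{2p}. Now the 0- and 1-counts sum to 2p+k, but the 2-count is 2p ≠ 2p+k. So xy^2z ∉ L.
This is a contradiction; hence L is not regular.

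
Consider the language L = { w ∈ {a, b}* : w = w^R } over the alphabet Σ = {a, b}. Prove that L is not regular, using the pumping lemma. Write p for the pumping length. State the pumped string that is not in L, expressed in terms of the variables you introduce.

a^{p+k} b a^p

Suppose for contradiction that L is regular, and let p be the pumping length.
Take w = a^p b a^p, a palindrome of length 2p+1 ≥ p.
By the pumping lemma, w = xyz with |xy| ≤ p and |y| ≥ 1.
Because |xy| ≤ p and w begins with p copies of a, we have y = a^k with 1 ≤ k ≤ p.
Pump with i = 2: xy^2z = a^{p+k} b a^p. Its reverse is a^p b a^{p+k}, which differs from xy^2z since k ≥ 1. So xy^2z is not a palindrome and xy^2z ∉ L.
Contradiction. Therefore L is not regular.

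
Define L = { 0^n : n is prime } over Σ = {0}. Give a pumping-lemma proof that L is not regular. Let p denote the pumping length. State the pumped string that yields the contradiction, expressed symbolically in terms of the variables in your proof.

0^{q(1+k)}

Assume L is regular. Let p be the pumping length given by the pumping lemma.
Let q be a prime with q ≥ p+2 (infinitely many primes exist), and take w = 0^q ∈ L with |w| = q ≥ p.
By the pumping lemma, w = xyz with |xy| ≤ p and |y| > 0.
Then y = 0^k for some k with 1 ≤ k ≤ p.
Since 1 ≤ k ≤ p, |xz| = q-k. Pump with i = q+1: |xy^{q+1}z| = (q-k)+(q+1)k = q+qk = q(1+k), which is composite (both factors ≥ 2). So xy^{q+1}z = 0^{q(1+k)} ∉ L.
This is a contradiction; hence L is not regular.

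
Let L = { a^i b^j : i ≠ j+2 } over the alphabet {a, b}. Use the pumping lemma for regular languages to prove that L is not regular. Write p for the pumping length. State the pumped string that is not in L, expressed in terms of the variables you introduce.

a^{p+p!} b^{p+p!-2}

Suppose for contradiction that L is regular, and let p be the pumping length.
Choose w = a^p b^{p+p!-2}. Since p ≠ (p+p!-2)+2 = p+p!, w ∈ L; and |w| ≥ p.
Write w = xyz as guaranteed by the lemma, with |xy| ≤ p and |y| ≥ 1.
Because |xy| ≤ p and w begins with p copies of a, we have y = a^k with 1 ≤ k ≤ p.
Since 1 ≤ k ≤ p, k divides p!; set t = 1 + p!/k. Then xy^t z has p + (p!/k)·k = p + p! copies of a. Now the a-count is p+p! and (b-count)+2 = (p+p!-2)+2 = p+p!, so i ≠ j+2 fails. So xy^t z = a^{p+p!} b^{p+p!-2} ∉ L.
This is a contradiction; hence L is not regular.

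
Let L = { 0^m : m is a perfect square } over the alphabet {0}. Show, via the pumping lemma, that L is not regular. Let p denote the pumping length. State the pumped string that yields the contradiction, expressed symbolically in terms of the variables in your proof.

0^{p²+k}

Suppose for contradiction that L is regular, and let p be the pumping length.
Take w = 0^{p²} ∈ L with |w| = p² ≥ p.
Write w = xyz as guaranteed by the lemma, with |xy| ≤ p and y is nonempty.
Then y = 0^k for some k with 1 ≤ k ≤ p.
Pump with i = 2: xy^2z = 0^{p²+k}. Since 1 ≤ k ≤ p, p² < p²+k ≤ p²+p < (p+1)², so p²+k lies strictly between consecutive squares and is not a perfect square. So xy^2z ∉ L.
This contradicts the pumping lemma, so L is not regular.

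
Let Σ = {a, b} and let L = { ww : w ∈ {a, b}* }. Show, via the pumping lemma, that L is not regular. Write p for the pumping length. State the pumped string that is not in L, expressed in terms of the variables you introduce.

a^{p+k} b^p a^p b^p

Assume L is regular. Let p be the pumping length given by the pumping lemma.
Take w = a^p b^p a^p b^p = uu where u = a^pb^p; then w ∈ L and |w| = 4p ≥ p.
By the pumping lemma, w = xyz with |xy| ≤ p and |y| ≥ 1.
Because |xy| ≤ p and w begins with p copies of a, we have y = a^k with 1 ≤ k ≤ p.
Pump with i = 2: xy^2z = a^{p+k} b^p a^p b^p, of length 4p+k. Suppose this equals vv. The string starts with a and ends with b, so v does too; thus the boundary between the two copies of v is a b→a transition. There is exactly one such transition, at position 2p+k, so |v| = 2p+k and |vv| = 4p+2k ≠ 4p+k since k ≥ 1. So xy^2z ∉ L.
This contradicts the pumping lemma, so L is not regular.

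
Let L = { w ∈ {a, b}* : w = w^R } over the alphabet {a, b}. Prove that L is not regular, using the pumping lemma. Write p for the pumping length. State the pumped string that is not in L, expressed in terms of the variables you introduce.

Suppose for contradiction that L is regular, and let p be the pumping length.
Take w = a^p b a^p, a palindrome of length 2p+1 ≥ p.
Write w = xyz as guaranteed by the lemma, with |xy| ≤ p and y is nonempty.
Because |xy| ≤ p and w begins with p copies of a, we have y = a^k with 1 ≤ k ≤ p.
Pump with i = 2: xy^2z = a^{p+k} b a^p. Its reverse is a^p b a^{p+k}, which differs from xy^2z since k ≥ 1. So xy^2z is not a palindrome and xy^2z ∉ L.
This contradicts the pumping lemma, so L is not regular.

a^{p+k} b a^p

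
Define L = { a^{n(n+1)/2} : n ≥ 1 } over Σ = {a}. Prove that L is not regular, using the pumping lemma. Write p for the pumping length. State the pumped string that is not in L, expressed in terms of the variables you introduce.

a^{p(p+1)/2+k}

Suppose for contradiction that L is regular, and let p be the pumping length.
Take w = a^{p(p+1)/2} ∈ L with |w| = p(p+1)/2 ≥ p.
The pumping lemma gives a decomposition w = xyz where |xy| ≤ p and |y| ≥ 1.
Then y = a^k for some k with 1 ≤ k ≤ p.
Pump with i = 2: xy^2z = a^{p(p+1)/2+k}. Since 1 ≤ k ≤ p, p(p+1)/2 < p(p+1)/2+k ≤ p(p+1)/2+p < (p+1)(p+2)/2, so p(p+1)/2+k is strictly between consecutive triangular numbers. So xy^2z ∉ L.
This is a contradiction; hence L is not regular.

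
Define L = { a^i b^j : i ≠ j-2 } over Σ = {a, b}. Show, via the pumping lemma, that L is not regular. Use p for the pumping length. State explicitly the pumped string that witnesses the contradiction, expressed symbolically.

Assume L is regular. Let p be the pumping length given by the pumping lemma.
Choose w = a^p b^{p+p!+2}. Since p ≠ (p+p!+2)-2 = p+p!, w ∈ L; and |w| ≥ p.
By the pumping lemma, w = xyz with |xy| ≤ p and |y| > 0.
Because |xy| ≤ p and w begins with p copies of a, we have y = a^k with 1 ≤ k ≤ p.
Since 1 ≤ k ≤ p, k divides p!; set t = 1 + p!/k. Then xy^t z has p + (p!/k)·k = p + p! copies of a. Now the a-count is p+p! and (b-count)-2 = (p+p!+2)-2 = p+p!, so i ≠ j-2 fails. So xy^t z = a^{p+p!} b^{p+p!+2} ∉ L.
This is a contradiction; hence L is not regular.

a^{p+p!} b^{p+p!+2}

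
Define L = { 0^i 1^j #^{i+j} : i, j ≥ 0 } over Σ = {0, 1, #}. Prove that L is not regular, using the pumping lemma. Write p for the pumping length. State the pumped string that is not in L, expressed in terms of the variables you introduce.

Assume L is regular. Let p be the pumping length given by the pumping lemma.
Take w = 0^p 1^p #^{2p} ∈ L (with i=j=p, i+j=2p), |w| = 4p ≥ p.
By the pumping lemma, w = xyz with |xy| ≤ p and y is nonempty.
The first p characters of w are 0's, so xy (and hence y) consists only of 0's. Write y = 0^k, 1 ≤ k ≤ p.
Consider xy^2z = 0^{p+k} 1^p #^{2p}. Now the 0- and 1-counts sum to 2p+k, but the #-count is 2p ≠ 2p+k. So xy^2z ∉ L.
Contradiction. Therefore L is not regular.

0^{p+k} 1^p #^{2p}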